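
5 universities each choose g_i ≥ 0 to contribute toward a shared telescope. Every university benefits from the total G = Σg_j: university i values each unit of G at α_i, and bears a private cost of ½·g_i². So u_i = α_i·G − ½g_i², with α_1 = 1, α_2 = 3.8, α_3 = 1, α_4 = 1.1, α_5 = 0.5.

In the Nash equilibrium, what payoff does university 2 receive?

University i's FOC: ∂u_i/∂g_i = α_i − g_i = 0, so g_i* = α_i.
NE contributions = (1, 3.8, 1, 1.1, 0.5); G = 7.4.
u_2 = α_2·G − ½·(g_2)² = 3.8·7.4 − ½·3.8² = 20.9.

20.9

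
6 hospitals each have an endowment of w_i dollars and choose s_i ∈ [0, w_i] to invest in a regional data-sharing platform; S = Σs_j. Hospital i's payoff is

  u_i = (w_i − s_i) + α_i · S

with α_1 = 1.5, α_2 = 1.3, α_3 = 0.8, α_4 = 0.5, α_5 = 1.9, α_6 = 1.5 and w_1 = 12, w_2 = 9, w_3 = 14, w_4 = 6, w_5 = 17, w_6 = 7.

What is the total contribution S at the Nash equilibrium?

∂u_i/∂s_i = α_i − 1, so hospital i contributes w_i if α_i > 1, else 0.
α_i > 1 for i ∈ {1, 2, 5, 6}; NE contributions (12, 9, 0, 0, 17, 7), S = 45.

45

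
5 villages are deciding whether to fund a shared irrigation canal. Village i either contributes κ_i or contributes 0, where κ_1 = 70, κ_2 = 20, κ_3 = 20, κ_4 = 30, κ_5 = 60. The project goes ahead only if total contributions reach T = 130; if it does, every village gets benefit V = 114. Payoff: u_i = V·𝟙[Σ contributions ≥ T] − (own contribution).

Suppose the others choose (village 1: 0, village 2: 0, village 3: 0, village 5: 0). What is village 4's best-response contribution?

Others' total = 0. Even contributing 30 gives 30 < 130: no benefit either way.
Best response: 0.

0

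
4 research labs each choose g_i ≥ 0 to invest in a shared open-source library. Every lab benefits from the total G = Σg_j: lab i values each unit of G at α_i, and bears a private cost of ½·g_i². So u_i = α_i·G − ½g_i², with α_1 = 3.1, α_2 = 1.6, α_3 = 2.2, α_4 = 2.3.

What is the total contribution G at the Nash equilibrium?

Lab i's FOC: ∂u_i/∂g_i = α_i − g_i = 0, so g_i* = α_i.
NE contributions = (3.1, 1.6, 2.2, 2.3); G = 9.2.

9.2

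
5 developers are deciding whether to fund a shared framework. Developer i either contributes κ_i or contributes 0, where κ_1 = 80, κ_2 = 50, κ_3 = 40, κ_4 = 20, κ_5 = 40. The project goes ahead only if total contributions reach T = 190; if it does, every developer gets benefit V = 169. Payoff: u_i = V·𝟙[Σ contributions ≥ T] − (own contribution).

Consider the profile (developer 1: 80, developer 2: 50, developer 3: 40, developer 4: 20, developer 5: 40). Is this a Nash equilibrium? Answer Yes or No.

No

Total = 230 ≥ 190: provided.
Developer 1 (pledges 80, payoff 89): dropping to 0 → total 150, payoff 0. No gain.
Developer 2 (pledges 50, payoff 119): dropping to 0 → total 180, payoff 0. No gain.
Developer 3 (pledges 40, payoff 129): dropping to 0 → total 190, payoff 169. Profitable deviation.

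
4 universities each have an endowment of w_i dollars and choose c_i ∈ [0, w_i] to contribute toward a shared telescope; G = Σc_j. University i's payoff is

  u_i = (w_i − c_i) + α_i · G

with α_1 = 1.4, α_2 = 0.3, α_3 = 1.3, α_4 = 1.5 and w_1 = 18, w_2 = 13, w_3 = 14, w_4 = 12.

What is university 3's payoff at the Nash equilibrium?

∂u_i/∂c_i = α_i − 1, so university i contributes w_i if α_i > 1, else 0.
α_i > 1 for i ∈ {1, 3, 4}; NE contributions (18, 0, 14, 12), G = 44.
u_3 = (14 − 14) + 1.3·44 = 57.2.

57.2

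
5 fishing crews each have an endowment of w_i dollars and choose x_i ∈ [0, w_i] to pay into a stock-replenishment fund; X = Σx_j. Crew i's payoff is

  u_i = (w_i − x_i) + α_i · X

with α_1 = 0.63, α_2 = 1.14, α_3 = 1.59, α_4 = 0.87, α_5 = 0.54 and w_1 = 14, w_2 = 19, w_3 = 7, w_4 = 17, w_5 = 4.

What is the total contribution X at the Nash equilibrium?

26

∂u_i/∂x_i = α_i − 1, so crew i contributes w_i if α_i > 1, else 0.
α_i > 1 for i ∈ {2, 3}; NE contributions (0, 19, 7, 0, 0), X = 26.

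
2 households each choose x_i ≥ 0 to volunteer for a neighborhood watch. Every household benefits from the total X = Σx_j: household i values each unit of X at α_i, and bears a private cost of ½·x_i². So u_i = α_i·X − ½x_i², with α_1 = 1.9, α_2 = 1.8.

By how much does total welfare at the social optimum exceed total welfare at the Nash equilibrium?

Household i's FOC: ∂u_i/∂x_i = α_i − x_i = 0, so x_i* = α_i.
NE contributions = (1.9, 1.8); X = 3.7.
W^NE = (Σα)·X − ½Σα_i² = 3.7² − ½·6.85 = 10.265.
Planner sets x_i = Σα_j = 3.7 for every i, so X^SO = 2·3.7 = 7.4.
W^SO = (Σα)·X^SO − ½·2·(Σα)² = (2/2)·3.7² = 13.69.
Deadweight loss = W^SO − W^NE = 3.425.

3.425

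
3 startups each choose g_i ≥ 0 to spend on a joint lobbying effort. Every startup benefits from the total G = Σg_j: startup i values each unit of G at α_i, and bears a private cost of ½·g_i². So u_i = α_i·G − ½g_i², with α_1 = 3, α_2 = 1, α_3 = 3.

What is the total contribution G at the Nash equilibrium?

Startup i's FOC: ∂u_i/∂g_i = α_i − g_i = 0, so g_i* = α_i.
NE contributions = (3, 1, 3); G = 7.

7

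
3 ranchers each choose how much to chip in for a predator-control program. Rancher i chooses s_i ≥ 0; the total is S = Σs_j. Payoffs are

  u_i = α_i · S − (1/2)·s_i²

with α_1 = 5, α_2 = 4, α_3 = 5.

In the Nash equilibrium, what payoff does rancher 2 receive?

Rancher i's FOC: ∂u_i/∂s_i = α_i − s_i = 0, so s_i* = α_i.
NE contributions = (5, 4, 5); S = 14.
u_2 = α_2·S − ½·(s_2)² = 4·14 − ½·4² = 48.

48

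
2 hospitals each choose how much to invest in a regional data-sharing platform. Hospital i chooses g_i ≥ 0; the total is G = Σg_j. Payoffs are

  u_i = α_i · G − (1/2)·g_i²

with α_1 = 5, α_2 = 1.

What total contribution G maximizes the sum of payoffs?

12

Planner FOC: ∂(Σu_j)/∂g_i = (Σα_j) − g_i = 0, so g_i^SO = Σα_j = 6 for every i; G^SO = 12.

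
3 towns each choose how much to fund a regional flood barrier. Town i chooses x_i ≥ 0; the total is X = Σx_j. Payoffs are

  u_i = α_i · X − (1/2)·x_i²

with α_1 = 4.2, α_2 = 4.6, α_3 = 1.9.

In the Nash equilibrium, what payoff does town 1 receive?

36.12

Town i's FOC: ∂u_i/∂x_i = α_i − x_i = 0, so x_i* = α_i.
NE contributions = (4.2, 4.6, 1.9); X = 10.7.
u_1 = α_1·X − ½·(x_1)² = 4.2·10.7 − ½·4.2² = 36.12.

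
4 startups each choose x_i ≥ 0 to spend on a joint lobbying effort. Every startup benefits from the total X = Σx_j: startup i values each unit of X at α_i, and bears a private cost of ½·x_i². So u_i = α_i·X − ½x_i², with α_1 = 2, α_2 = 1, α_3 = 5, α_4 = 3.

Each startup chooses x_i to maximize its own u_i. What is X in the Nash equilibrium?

11

Startup i's FOC: ∂u_i/∂x_i = α_i − x_i = 0, so x_i* = α_i.
NE contributions = (2, 1, 5, 3); X = 11.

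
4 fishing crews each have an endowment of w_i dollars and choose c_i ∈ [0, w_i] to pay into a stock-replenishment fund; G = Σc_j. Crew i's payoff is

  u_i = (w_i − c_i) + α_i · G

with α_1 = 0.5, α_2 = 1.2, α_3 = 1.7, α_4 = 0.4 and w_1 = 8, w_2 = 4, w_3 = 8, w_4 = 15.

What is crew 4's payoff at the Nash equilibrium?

∂u_i/∂c_i = α_i − 1, so crew i contributes w_i if α_i > 1, else 0.
α_i > 1 for i ∈ {2, 3}; NE contributions (0, 4, 8, 0), G = 12.
u_4 = (15 − 0) + 0.4·12 = 19.8.

19.8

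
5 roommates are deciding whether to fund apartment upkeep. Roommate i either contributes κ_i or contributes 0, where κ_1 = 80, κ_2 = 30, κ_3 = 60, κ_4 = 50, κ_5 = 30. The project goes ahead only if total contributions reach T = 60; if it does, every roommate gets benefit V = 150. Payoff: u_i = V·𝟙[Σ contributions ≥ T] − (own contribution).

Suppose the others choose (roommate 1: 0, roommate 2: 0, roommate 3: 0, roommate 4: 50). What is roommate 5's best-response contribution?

Others' total = 50. Contributing 30 brings total to 80 ≥ 60: gain V − κ_5 = 120.
Best response: 30.

30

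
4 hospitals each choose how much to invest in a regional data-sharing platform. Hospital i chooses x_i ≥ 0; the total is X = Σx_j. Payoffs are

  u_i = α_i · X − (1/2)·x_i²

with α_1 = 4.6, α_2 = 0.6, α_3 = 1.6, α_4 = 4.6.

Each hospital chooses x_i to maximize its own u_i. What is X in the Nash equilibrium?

Hospital i's FOC: ∂u_i/∂x_i = α_i − x_i = 0, so x_i* = α_i.
NE contributions = (4.6, 0.6, 1.6, 4.6); X = 11.4.

11.4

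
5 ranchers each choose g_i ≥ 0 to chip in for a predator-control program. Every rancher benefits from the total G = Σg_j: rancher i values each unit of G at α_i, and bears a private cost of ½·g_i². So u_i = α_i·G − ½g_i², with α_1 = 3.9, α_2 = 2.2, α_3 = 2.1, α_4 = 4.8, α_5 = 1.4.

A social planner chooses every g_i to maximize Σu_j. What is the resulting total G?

Planner FOC: ∂(Σu_j)/∂g_i = (Σα_j) − g_i = 0, so g_i^SO = Σα_j = 14.4 for every i; G^SO = 72.

72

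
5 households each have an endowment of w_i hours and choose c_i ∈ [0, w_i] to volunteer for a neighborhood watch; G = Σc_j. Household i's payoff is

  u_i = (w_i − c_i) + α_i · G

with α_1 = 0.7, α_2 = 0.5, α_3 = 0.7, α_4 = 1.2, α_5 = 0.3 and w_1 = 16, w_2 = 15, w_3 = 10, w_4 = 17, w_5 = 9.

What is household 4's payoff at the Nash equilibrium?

20.4

∂u_i/∂c_i = α_i − 1, so household i contributes w_i if α_i > 1, else 0.
α_i > 1 for i ∈ {4}; NE contributions (0, 0, 0, 17, 0), G = 17.
u_4 = (17 − 17) + 1.2·17 = 20.4.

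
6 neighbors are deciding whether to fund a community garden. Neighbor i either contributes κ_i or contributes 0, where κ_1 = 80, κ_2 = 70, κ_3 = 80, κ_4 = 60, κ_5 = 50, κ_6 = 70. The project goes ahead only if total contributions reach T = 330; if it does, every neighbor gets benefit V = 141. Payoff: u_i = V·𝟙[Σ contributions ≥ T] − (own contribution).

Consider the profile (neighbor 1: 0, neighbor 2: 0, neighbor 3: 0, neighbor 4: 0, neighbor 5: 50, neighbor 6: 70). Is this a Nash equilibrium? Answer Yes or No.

No

Total = 120 < 330: not provided.
Neighbor 1 (pledges 0, payoff 0): pledging 80 → total 200, payoff -80. No gain.
Neighbor 2 (pledges 0, payoff 0): pledging 70 → total 190, payoff -70. No gain.
Neighbor 3 (pledges 0, payoff 0): pledging 80 → total 200, payoff -80. No gain.
Neighbor 4 (pledges 0, payoff 0): pledging 60 → total 180, payoff -60. No gain.
Neighbor 5 (pledges 50, payoff -50): dropping to 0 → total 70, payoff 0. Profitable deviation.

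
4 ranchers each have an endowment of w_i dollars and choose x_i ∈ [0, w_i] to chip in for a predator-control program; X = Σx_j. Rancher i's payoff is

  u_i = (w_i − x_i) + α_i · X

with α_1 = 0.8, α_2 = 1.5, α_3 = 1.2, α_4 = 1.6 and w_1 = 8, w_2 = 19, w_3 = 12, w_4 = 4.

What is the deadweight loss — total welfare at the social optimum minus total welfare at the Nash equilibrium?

32.8

∂u_i/∂x_i = α_i − 1, so rancher i contributes w_i if α_i > 1, else 0.
α_i > 1 for i ∈ {2, 3, 4}; NE contributions (0, 19, 12, 4), X = 35.
W^NE = Σw_i − X^NE + (Σα_i)·X^NE = 43 + 4.1·35 = 186.5.
Planner: ∂(Σu_j)/∂x_i = Σα_j − 1 = 4.1 > 0, so everyone contributes w_i; X^SO = 43, W^SO = 43 + 4.1·43 = 219.3.
Deadweight loss = 32.8.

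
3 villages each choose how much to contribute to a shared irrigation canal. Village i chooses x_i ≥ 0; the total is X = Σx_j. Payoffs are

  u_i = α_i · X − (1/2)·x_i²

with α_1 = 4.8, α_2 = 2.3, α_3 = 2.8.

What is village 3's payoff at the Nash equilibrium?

23.8

Village i's FOC: ∂u_i/∂x_i = α_i − x_i = 0, so x_i* = α_i.
NE contributions = (4.8, 2.3, 2.8); X = 9.9.
u_3 = α_3·X − ½·(x_3)² = 2.8·9.9 − ½·2.8² = 23.8.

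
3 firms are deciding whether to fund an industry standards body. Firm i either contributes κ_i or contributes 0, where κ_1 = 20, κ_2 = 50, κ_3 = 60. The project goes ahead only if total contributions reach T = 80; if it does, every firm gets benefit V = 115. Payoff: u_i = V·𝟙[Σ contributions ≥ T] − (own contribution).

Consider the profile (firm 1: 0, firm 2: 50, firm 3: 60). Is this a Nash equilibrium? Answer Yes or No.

Yes

Total = 110 ≥ 80: provided.
Firm 1 (pledges 0, payoff 115): pledging 20 → total 130, payoff 95. No gain.
Firm 2 (pledges 50, payoff 65): dropping to 0 → total 60, payoff 0. No gain.
Firm 3 (pledges 60, payoff 55): dropping to 0 → total 50, payoff 0. No gain.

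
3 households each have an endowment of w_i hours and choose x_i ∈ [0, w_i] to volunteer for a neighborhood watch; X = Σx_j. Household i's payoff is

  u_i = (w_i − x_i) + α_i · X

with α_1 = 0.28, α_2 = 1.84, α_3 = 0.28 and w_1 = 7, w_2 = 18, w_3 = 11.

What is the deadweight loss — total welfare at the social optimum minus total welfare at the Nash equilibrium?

∂u_i/∂x_i = α_i − 1, so household i contributes w_i if α_i > 1, else 0.
α_i > 1 for i ∈ {2}; NE contributions (0, 18, 0), X = 18.
W^NE = Σw_i − X^NE + (Σα_i)·X^NE = 36 + 1.4·18 = 61.2.
Planner: ∂(Σu_j)/∂x_i = Σα_j − 1 = 1.4 > 0, so everyone contributes w_i; X^SO = 36, W^SO = 36 + 1.4·36 = 86.4.
Deadweight loss = 25.2.

25.2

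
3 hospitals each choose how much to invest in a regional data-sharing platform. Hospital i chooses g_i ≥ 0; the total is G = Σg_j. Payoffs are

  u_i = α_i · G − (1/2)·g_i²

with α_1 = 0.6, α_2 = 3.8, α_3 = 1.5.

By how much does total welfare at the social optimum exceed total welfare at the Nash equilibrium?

Hospital i's FOC: ∂u_i/∂g_i = α_i − g_i = 0, so g_i* = α_i.
NE contributions = (0.6, 3.8, 1.5); G = 5.9.
W^NE = (Σα)·G − ½Σα_i² = 5.9² − ½·17.05 = 26.285.
Planner sets g_i = Σα_j = 5.9 for every i, so G^SO = 3·5.9 = 17.7.
W^SO = (Σα)·G^SO − ½·3·(Σα)² = (3/2)·5.9² = 52.215.
Deadweight loss = W^SO − W^NE = 25.93.

25.93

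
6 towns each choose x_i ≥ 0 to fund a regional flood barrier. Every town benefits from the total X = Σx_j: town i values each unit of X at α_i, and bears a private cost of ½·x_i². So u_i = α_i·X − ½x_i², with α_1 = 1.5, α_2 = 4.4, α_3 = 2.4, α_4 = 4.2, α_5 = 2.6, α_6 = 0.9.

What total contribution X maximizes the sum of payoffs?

Planner FOC: ∂(Σu_j)/∂x_i = (Σα_j) − x_i = 0, so x_i^SO = Σα_j = 16 for every i; X^SO = 96.

96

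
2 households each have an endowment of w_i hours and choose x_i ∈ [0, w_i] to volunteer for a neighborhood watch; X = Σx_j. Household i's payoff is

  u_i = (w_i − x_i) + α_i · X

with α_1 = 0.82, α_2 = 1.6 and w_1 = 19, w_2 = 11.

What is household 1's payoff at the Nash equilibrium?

∂u_i/∂x_i = α_i − 1, so household i contributes w_i if α_i > 1, else 0.
α_i > 1 for i ∈ {2}; NE contributions (0, 11), X = 11.
u_1 = (19 − 0) + 0.82·11 = 28.02.

28.02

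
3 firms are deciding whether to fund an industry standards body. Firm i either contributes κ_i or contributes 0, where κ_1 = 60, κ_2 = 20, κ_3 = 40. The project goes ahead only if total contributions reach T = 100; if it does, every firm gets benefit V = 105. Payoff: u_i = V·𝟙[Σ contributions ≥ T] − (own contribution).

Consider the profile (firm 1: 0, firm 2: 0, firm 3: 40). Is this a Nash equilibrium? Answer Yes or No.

Total = 40 < 100: not provided.
Firm 1 (pledges 0, payoff 0): pledging 60 → total 100, payoff 45. Profitable deviation.

No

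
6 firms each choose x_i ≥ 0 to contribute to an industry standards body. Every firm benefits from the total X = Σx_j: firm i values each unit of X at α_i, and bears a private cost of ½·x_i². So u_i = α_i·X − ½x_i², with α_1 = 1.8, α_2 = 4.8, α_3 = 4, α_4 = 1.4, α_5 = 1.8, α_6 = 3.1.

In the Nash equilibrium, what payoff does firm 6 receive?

47.585

Firm i's FOC: ∂u_i/∂x_i = α_i − x_i = 0, so x_i* = α_i.
NE contributions = (1.8, 4.8, 4, 1.4, 1.8, 3.1); X = 16.9.
u_6 = α_6·X − ½·(x_6)² = 3.1·16.9 − ½·3.1² = 47.585.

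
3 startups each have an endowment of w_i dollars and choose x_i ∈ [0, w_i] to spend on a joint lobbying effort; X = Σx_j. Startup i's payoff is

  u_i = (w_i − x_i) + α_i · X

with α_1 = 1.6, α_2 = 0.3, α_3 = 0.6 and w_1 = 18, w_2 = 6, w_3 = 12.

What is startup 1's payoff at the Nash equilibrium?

∂u_i/∂x_i = α_i − 1, so startup i contributes w_i if α_i > 1, else 0.
α_i > 1 for i ∈ {1}; NE contributions (18, 0, 0), X = 18.
u_1 = (18 − 18) + 1.6·18 = 28.8.

28.8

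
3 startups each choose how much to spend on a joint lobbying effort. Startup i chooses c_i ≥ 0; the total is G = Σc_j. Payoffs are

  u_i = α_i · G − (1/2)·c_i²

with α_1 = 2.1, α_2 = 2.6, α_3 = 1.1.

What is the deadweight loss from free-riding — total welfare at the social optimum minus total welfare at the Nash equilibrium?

23.01

Startup i's FOC: ∂u_i/∂c_i = α_i − c_i = 0, so c_i* = α_i.
NE contributions = (2.1, 2.6, 1.1); G = 5.8.
W^NE = (Σα)·G − ½Σα_i² = 5.8² − ½·12.38 = 27.45.
Planner sets c_i = Σα_j = 5.8 for every i, so G^SO = 3·5.8 = 17.4.
W^SO = (Σα)·G^SO − ½·3·(Σα)² = (3/2)·5.8² = 50.46.
Deadweight loss = W^SO − W^NE = 23.01.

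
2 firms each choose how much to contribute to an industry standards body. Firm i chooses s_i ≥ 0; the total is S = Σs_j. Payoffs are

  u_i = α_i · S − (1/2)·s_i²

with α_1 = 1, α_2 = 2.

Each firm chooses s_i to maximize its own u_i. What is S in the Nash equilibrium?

Firm i's FOC: ∂u_i/∂s_i = α_i − s_i = 0, so s_i* = α_i.
NE contributions = (1, 2); S = 3.

3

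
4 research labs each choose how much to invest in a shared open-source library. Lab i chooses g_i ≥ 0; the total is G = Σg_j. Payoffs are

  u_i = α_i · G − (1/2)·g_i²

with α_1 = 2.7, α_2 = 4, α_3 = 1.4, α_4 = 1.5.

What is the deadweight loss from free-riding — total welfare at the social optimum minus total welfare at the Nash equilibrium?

Lab i's FOC: ∂u_i/∂g_i = α_i − g_i = 0, so g_i* = α_i.
NE contributions = (2.7, 4, 1.4, 1.5); G = 9.6.
W^NE = (Σα)·G − ½Σα_i² = 9.6² − ½·27.5 = 78.41.
Planner sets g_i = Σα_j = 9.6 for every i, so G^SO = 4·9.6 = 38.4.
W^SO = (Σα)·G^SO − ½·4·(Σα)² = (4/2)·9.6² = 184.32.
Deadweight loss = W^SO − W^NE = 105.91.

105.91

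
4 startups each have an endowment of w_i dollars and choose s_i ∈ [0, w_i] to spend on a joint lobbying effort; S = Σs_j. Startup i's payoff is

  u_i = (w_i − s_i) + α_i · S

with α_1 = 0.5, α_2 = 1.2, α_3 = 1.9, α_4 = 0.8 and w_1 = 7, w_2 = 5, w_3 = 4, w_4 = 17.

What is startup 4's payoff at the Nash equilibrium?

∂u_i/∂s_i = α_i − 1, so startup i contributes w_i if α_i > 1, else 0.
α_i > 1 for i ∈ {2, 3}; NE contributions (0, 5, 4, 0), S = 9.
u_4 = (17 − 0) + 0.8·9 = 24.2.

24.2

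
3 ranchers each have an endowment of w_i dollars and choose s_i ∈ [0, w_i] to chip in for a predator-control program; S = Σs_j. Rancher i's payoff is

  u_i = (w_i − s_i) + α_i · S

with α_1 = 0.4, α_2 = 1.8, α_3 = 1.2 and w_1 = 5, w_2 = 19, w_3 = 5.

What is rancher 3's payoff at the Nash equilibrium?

28.8

∂u_i/∂s_i = α_i − 1, so rancher i contributes w_i if α_i > 1, else 0.
α_i > 1 for i ∈ {2, 3}; NE contributions (0, 19, 5), S = 24.
u_3 = (5 − 5) + 1.2·24 = 28.8.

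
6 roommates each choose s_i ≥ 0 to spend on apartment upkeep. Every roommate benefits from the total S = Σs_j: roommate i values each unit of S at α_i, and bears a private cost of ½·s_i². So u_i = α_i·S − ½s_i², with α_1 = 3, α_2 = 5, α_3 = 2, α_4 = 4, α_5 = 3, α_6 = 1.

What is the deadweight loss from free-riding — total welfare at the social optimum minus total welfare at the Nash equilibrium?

680

Roommate i's FOC: ∂u_i/∂s_i = α_i − s_i = 0, so s_i* = α_i.
NE contributions = (3, 5, 2, 4, 3, 1); S = 18.
W^NE = (Σα)·S − ½Σα_i² = 18² − ½·64 = 292.
Planner sets s_i = Σα_j = 18 for every i, so S^SO = 6·18 = 108.
W^SO = (Σα)·S^SO − ½·6·(Σα)² = (6/2)·18² = 972.
Deadweight loss = W^SO − W^NE = 680.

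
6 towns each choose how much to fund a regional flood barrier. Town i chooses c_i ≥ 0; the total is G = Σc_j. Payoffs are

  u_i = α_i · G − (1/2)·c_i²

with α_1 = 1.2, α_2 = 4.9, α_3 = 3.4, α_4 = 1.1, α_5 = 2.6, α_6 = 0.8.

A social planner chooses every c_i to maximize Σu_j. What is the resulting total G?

Planner FOC: ∂(Σu_j)/∂c_i = (Σα_j) − c_i = 0, so c_i^SO = Σα_j = 14 for every i; G^SO = 84.

84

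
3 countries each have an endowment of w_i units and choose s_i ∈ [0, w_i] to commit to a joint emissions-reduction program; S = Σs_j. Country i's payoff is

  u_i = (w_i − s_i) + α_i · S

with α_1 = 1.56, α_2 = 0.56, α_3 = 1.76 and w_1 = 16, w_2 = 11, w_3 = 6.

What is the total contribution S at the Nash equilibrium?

22

∂u_i/∂s_i = α_i − 1, so country i contributes w_i if α_i > 1, else 0.
α_i > 1 for i ∈ {1, 3}; NE contributions (16, 0, 6), S = 22.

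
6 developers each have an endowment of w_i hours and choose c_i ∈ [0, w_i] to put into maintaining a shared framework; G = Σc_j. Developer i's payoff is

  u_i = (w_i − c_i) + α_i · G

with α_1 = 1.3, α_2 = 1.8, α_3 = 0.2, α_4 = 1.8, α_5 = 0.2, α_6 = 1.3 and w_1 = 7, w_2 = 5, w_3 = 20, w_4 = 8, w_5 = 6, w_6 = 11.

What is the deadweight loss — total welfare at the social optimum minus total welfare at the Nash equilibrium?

∂u_i/∂c_i = α_i − 1, so developer i contributes w_i if α_i > 1, else 0.
α_i > 1 for i ∈ {1, 2, 4, 6}; NE contributions (7, 5, 0, 8, 0, 11), G = 31.
W^NE = Σw_i − G^NE + (Σα_i)·G^NE = 57 + 5.6·31 = 230.6.
Planner: ∂(Σu_j)/∂c_i = Σα_j − 1 = 5.6 > 0, so everyone contributes w_i; G^SO = 57, W^SO = 57 + 5.6·57 = 376.2.
Deadweight loss = 145.6.

145.6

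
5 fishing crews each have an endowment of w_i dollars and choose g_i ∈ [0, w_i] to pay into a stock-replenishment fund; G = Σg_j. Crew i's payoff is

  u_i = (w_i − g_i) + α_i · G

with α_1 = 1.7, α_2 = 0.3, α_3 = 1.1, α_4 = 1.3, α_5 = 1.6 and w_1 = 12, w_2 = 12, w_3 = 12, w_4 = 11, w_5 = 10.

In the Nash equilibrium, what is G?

45

∂u_i/∂g_i = α_i − 1, so crew i contributes w_i if α_i > 1, else 0.
α_i > 1 for i ∈ {1, 3, 4, 5}; NE contributions (12, 0, 12, 11, 10), G = 45.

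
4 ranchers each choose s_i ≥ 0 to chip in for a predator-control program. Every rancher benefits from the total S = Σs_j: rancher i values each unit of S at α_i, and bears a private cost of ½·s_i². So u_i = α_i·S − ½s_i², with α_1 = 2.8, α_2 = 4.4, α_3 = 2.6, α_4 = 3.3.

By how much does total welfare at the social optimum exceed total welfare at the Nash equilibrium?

Rancher i's FOC: ∂u_i/∂s_i = α_i − s_i = 0, so s_i* = α_i.
NE contributions = (2.8, 4.4, 2.6, 3.3); S = 13.1.
W^NE = (Σα)·S − ½Σα_i² = 13.1² − ½·44.85 = 149.185.
Planner sets s_i = Σα_j = 13.1 for every i, so S^SO = 4·13.1 = 52.4.
W^SO = (Σα)·S^SO − ½·4·(Σα)² = (4/2)·13.1² = 343.22.
Deadweight loss = W^SO − W^NE = 194.035.

194.035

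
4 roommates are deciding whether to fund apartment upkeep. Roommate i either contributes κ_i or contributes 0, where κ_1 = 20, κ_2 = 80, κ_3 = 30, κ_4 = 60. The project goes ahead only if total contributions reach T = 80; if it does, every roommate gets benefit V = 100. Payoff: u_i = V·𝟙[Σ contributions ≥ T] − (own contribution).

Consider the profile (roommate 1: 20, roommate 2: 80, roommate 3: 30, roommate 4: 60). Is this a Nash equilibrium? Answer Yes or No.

No

Total = 190 ≥ 80: provided.
Roommate 1 (pledges 20, payoff 80): dropping to 0 → total 170, payoff 100. Profitable deviation.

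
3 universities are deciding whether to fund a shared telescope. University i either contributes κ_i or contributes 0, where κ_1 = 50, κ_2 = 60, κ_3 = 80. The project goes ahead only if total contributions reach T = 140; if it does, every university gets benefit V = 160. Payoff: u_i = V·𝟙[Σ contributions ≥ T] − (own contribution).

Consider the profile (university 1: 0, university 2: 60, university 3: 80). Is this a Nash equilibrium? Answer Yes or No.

Yes

Total = 140 ≥ 140: provided.
University 1 (pledges 0, payoff 160): pledging 50 → total 190, payoff 110. No gain.
University 2 (pledges 60, payoff 100): dropping to 0 → total 80, payoff 0. No gain.
University 3 (pledges 80, payoff 80): dropping to 0 → total 60, payoff 0. No gain.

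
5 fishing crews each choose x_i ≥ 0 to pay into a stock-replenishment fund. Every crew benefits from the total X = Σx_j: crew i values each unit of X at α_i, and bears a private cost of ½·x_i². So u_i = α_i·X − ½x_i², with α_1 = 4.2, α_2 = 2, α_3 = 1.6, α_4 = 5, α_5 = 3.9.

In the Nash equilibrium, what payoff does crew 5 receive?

57.525

Crew i's FOC: ∂u_i/∂x_i = α_i − x_i = 0, so x_i* = α_i.
NE contributions = (4.2, 2, 1.6, 5, 3.9); X = 16.7.
u_5 = α_5·X − ½·(x_5)² = 3.9·16.7 − ½·3.9² = 57.525.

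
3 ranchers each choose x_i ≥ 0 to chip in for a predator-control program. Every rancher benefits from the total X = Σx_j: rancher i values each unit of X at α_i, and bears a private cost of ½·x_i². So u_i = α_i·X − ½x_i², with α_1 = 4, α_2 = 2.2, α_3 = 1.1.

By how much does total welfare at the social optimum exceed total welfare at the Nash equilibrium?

37.67

Rancher i's FOC: ∂u_i/∂x_i = α_i − x_i = 0, so x_i* = α_i.
NE contributions = (4, 2.2, 1.1); X = 7.3.
W^NE = (Σα)·X − ½Σα_i² = 7.3² − ½·22.05 = 42.265.
Planner sets x_i = Σα_j = 7.3 for every i, so X^SO = 3·7.3 = 21.9.
W^SO = (Σα)·X^SO − ½·3·(Σα)² = (3/2)·7.3² = 79.935.
Deadweight loss = W^SO − W^NE = 37.67.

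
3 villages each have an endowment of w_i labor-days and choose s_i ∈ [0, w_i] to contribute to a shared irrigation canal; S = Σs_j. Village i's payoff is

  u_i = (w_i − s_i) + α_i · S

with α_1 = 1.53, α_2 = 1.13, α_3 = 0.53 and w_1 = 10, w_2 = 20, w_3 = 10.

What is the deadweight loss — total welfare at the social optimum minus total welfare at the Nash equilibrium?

21.9

∂u_i/∂s_i = α_i − 1, so village i contributes w_i if α_i > 1, else 0.
α_i > 1 for i ∈ {1, 2}; NE contributions (10, 20, 0), S = 30.
W^NE = Σw_i − S^NE + (Σα_i)·S^NE = 40 + 2.19·30 = 105.7.
Planner: ∂(Σu_j)/∂s_i = Σα_j − 1 = 2.19 > 0, so everyone contributes w_i; S^SO = 40, W^SO = 40 + 2.19·40 = 127.6.
Deadweight loss = 21.9.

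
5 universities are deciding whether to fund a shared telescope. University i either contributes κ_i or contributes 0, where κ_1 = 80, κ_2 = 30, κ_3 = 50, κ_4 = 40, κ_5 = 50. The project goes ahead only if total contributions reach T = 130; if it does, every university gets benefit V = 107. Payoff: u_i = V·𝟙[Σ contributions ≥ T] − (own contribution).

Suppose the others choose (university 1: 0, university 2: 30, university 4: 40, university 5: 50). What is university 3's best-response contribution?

50

Others' total = 120. Contributing 50 brings total to 170 ≥ 130: gain V − κ_3 = 57.
Best response: 50.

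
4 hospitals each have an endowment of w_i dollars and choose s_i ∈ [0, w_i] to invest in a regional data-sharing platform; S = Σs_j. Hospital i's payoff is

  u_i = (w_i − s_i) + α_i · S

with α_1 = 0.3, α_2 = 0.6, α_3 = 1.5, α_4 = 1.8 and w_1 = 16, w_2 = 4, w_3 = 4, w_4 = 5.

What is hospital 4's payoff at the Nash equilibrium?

16.2

∂u_i/∂s_i = α_i − 1, so hospital i contributes w_i if α_i > 1, else 0.
α_i > 1 for i ∈ {3, 4}; NE contributions (0, 0, 4, 5), S = 9.
u_4 = (5 − 5) + 1.8·9 = 16.2.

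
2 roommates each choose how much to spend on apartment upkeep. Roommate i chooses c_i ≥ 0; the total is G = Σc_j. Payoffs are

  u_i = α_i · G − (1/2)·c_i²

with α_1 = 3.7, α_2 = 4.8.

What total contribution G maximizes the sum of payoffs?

17

Planner FOC: ∂(Σu_j)/∂c_i = (Σα_j) − c_i = 0, so c_i^SO = Σα_j = 8.5 for every i; G^SO = 17.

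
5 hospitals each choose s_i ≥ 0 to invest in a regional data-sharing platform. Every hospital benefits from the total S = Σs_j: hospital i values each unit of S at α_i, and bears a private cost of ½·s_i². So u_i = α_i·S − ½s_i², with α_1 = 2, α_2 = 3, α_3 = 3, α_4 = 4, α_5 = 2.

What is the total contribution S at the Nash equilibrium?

Hospital i's FOC: ∂u_i/∂s_i = α_i − s_i = 0, so s_i* = α_i.
NE contributions = (2, 3, 3, 4, 2); S = 14.

14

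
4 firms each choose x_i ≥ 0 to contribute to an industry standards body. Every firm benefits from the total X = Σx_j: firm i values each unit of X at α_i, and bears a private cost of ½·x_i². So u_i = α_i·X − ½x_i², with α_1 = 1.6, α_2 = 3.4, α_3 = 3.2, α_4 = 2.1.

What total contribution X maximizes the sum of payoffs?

41.2

Planner FOC: ∂(Σu_j)/∂x_i = (Σα_j) − x_i = 0, so x_i^SO = Σα_j = 10.3 for every i; X^SO = 41.2.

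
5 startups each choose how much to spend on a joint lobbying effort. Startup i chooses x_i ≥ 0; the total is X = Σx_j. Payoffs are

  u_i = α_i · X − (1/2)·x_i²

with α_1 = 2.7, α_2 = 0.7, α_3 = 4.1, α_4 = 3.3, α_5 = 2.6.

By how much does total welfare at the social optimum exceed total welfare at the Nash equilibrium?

Startup i's FOC: ∂u_i/∂x_i = α_i − x_i = 0, so x_i* = α_i.
NE contributions = (2.7, 0.7, 4.1, 3.3, 2.6); X = 13.4.
W^NE = (Σα)·X − ½Σα_i² = 13.4² − ½·42.24 = 158.44.
Planner sets x_i = Σα_j = 13.4 for every i, so X^SO = 5·13.4 = 67.
W^SO = (Σα)·X^SO − ½·5·(Σα)² = (5/2)·13.4² = 448.9.
Deadweight loss = W^SO − W^NE = 290.46.

290.46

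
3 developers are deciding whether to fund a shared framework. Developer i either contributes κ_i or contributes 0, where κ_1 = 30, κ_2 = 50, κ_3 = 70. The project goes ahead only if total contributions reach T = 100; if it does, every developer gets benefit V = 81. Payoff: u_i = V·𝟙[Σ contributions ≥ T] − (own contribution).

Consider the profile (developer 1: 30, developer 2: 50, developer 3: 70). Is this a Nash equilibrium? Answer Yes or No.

No

Total = 150 ≥ 100: provided.
Developer 1 (pledges 30, payoff 51): dropping to 0 → total 120, payoff 81. Profitable deviation.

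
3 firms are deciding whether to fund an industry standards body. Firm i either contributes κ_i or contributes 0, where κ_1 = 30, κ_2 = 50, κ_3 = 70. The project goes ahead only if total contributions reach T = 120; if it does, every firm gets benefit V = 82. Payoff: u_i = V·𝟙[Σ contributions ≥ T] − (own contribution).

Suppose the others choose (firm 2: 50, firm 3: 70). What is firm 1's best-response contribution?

0

Others' total = 120 ≥ 120; contributing adds cost 30 for no extra benefit.
Best response: 0.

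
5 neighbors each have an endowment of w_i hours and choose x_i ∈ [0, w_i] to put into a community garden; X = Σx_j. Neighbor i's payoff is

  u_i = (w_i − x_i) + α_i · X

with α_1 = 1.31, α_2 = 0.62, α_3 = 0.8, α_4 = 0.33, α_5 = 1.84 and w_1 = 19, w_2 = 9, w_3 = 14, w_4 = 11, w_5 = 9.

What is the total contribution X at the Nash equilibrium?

∂u_i/∂x_i = α_i − 1, so neighbor i contributes w_i if α_i > 1, else 0.
α_i > 1 for i ∈ {1, 5}; NE contributions (19, 0, 0, 0, 9), X = 28.

28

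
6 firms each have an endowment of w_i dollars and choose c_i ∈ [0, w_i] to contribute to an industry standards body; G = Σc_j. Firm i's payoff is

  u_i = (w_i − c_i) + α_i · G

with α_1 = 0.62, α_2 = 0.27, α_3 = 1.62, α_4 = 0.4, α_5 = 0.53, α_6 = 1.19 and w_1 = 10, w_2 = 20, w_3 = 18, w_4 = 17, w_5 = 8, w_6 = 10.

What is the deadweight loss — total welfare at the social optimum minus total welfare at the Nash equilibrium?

∂u_i/∂c_i = α_i − 1, so firm i contributes w_i if α_i > 1, else 0.
α_i > 1 for i ∈ {3, 6}; NE contributions (0, 0, 18, 0, 0, 10), G = 28.
W^NE = Σw_i − G^NE + (Σα_i)·G^NE = 83 + 3.63·28 = 184.64.
Planner: ∂(Σu_j)/∂c_i = Σα_j − 1 = 3.63 > 0, so everyone contributes w_i; G^SO = 83, W^SO = 83 + 3.63·83 = 384.29.
Deadweight loss = 199.65.

199.65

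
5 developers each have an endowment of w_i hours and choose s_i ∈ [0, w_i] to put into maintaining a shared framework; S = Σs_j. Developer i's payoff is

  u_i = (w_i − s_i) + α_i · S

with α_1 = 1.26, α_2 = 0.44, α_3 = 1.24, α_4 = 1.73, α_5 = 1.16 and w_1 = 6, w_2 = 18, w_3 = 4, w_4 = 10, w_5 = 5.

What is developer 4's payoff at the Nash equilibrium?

43.25

∂u_i/∂s_i = α_i − 1, so developer i contributes w_i if α_i > 1, else 0.
α_i > 1 for i ∈ {1, 3, 4, 5}; NE contributions (6, 0, 4, 10, 5), S = 25.
u_4 = (10 − 10) + 1.73·25 = 43.25.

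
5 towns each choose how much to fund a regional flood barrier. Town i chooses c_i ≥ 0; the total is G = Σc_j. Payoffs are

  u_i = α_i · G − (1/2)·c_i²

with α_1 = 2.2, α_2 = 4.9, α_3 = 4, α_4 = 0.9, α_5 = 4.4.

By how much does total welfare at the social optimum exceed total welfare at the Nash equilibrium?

435.95

Town i's FOC: ∂u_i/∂c_i = α_i − c_i = 0, so c_i* = α_i.
NE contributions = (2.2, 4.9, 4, 0.9, 4.4); G = 16.4.
W^NE = (Σα)·G − ½Σα_i² = 16.4² − ½·65.02 = 236.45.
Planner sets c_i = Σα_j = 16.4 for every i, so G^SO = 5·16.4 = 82.
W^SO = (Σα)·G^SO − ½·5·(Σα)² = (5/2)·16.4² = 672.4.
Deadweight loss = W^SO − W^NE = 435.95.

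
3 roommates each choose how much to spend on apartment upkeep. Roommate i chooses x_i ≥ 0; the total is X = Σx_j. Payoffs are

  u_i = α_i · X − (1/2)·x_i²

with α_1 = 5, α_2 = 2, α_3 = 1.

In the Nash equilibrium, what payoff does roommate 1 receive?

27.5

Roommate i's FOC: ∂u_i/∂x_i = α_i − x_i = 0, so x_i* = α_i.
NE contributions = (5, 2, 1); X = 8.
u_1 = α_1·X − ½·(x_1)² = 5·8 − ½·5² = 27.5.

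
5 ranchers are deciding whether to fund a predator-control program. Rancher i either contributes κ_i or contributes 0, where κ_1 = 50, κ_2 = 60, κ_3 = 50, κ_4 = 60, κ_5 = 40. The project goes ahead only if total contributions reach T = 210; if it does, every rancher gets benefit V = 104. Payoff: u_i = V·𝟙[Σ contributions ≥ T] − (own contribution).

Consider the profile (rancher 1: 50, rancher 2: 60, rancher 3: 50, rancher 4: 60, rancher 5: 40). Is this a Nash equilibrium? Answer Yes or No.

Total = 260 ≥ 210: provided.
Rancher 1 (pledges 50, payoff 54): dropping to 0 → total 210, payoff 104. Profitable deviation.

No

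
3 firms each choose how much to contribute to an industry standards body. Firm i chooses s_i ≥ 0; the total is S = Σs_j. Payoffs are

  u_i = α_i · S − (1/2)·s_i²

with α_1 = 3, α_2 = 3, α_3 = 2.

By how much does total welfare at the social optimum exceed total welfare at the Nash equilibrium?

Firm i's FOC: ∂u_i/∂s_i = α_i − s_i = 0, so s_i* = α_i.
NE contributions = (3, 3, 2); S = 8.
W^NE = (Σα)·S − ½Σα_i² = 8² − ½·22 = 53.
Planner sets s_i = Σα_j = 8 for every i, so S^SO = 3·8 = 24.
W^SO = (Σα)·S^SO − ½·3·(Σα)² = (3/2)·8² = 96.
Deadweight loss = W^SO − W^NE = 43.

43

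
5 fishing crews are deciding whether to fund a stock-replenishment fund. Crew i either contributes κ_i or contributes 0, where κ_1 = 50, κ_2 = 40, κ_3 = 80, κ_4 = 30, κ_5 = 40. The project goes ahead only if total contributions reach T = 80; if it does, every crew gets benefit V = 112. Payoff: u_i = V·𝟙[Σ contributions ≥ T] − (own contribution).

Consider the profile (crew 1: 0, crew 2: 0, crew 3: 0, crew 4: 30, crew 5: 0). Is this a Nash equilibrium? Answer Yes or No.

No

Total = 30 < 80: not provided.
Crew 1 (pledges 0, payoff 0): pledging 50 → total 80, payoff 62. Profitable deviation.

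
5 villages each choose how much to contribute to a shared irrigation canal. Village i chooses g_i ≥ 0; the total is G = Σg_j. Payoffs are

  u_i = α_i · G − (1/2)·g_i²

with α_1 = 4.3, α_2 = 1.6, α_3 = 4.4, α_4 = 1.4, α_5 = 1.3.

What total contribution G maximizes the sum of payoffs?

Planner FOC: ∂(Σu_j)/∂g_i = (Σα_j) − g_i = 0, so g_i^SO = Σα_j = 13 for every i; G^SO = 65.

65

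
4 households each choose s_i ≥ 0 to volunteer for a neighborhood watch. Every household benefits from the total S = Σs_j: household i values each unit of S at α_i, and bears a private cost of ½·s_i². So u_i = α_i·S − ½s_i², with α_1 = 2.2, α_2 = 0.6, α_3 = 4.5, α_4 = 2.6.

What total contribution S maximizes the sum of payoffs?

39.6

Planner FOC: ∂(Σu_j)/∂s_i = (Σα_j) − s_i = 0, so s_i^SO = Σα_j = 9.9 for every i; S^SO = 39.6.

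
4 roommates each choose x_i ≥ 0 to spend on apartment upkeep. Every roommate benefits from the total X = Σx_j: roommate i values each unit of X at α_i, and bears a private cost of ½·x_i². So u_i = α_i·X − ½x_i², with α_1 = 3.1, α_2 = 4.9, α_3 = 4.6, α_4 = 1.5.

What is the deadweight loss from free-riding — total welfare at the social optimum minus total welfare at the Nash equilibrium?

227.325

Roommate i's FOC: ∂u_i/∂x_i = α_i − x_i = 0, so x_i* = α_i.
NE contributions = (3.1, 4.9, 4.6, 1.5); X = 14.1.
W^NE = (Σα)·X − ½Σα_i² = 14.1² − ½·57.03 = 170.295.
Planner sets x_i = Σα_j = 14.1 for every i, so X^SO = 4·14.1 = 56.4.
W^SO = (Σα)·X^SO − ½·4·(Σα)² = (4/2)·14.1² = 397.62.
Deadweight loss = W^SO − W^NE = 227.325.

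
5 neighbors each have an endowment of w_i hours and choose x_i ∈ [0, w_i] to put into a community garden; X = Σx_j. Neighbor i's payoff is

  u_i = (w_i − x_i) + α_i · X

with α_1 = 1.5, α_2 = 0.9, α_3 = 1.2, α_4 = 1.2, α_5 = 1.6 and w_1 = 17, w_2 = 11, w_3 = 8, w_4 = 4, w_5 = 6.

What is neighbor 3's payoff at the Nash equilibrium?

42

∂u_i/∂x_i = α_i − 1, so neighbor i contributes w_i if α_i > 1, else 0.
α_i > 1 for i ∈ {1, 3, 4, 5}; NE contributions (17, 0, 8, 4, 6), X = 35.
u_3 = (8 − 8) + 1.2·35 = 42.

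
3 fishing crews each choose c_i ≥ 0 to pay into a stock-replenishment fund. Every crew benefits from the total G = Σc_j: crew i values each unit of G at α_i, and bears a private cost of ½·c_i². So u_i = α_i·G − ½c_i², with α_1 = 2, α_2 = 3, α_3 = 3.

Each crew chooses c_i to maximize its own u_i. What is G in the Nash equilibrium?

Crew i's FOC: ∂u_i/∂c_i = α_i − c_i = 0, so c_i* = α_i.
NE contributions = (2, 3, 3); G = 8.

8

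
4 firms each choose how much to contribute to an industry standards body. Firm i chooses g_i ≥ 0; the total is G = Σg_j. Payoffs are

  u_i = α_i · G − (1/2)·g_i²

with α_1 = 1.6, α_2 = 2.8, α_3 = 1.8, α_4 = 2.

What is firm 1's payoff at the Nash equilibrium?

Firm i's FOC: ∂u_i/∂g_i = α_i − g_i = 0, so g_i* = α_i.
NE contributions = (1.6, 2.8, 1.8, 2); G = 8.2.
u_1 = α_1·G − ½·(g_1)² = 1.6·8.2 − ½·1.6² = 11.84.

11.84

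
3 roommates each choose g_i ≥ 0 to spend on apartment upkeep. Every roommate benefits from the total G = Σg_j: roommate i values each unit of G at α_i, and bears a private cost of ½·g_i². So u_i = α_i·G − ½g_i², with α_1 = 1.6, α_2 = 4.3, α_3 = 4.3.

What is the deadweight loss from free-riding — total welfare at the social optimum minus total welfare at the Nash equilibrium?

Roommate i's FOC: ∂u_i/∂g_i = α_i − g_i = 0, so g_i* = α_i.
NE contributions = (1.6, 4.3, 4.3); G = 10.2.
W^NE = (Σα)·G − ½Σα_i² = 10.2² − ½·39.54 = 84.27.
Planner sets g_i = Σα_j = 10.2 for every i, so G^SO = 3·10.2 = 30.6.
W^SO = (Σα)·G^SO − ½·3·(Σα)² = (3/2)·10.2² = 156.06.
Deadweight loss = W^SO − W^NE = 71.79.

71.79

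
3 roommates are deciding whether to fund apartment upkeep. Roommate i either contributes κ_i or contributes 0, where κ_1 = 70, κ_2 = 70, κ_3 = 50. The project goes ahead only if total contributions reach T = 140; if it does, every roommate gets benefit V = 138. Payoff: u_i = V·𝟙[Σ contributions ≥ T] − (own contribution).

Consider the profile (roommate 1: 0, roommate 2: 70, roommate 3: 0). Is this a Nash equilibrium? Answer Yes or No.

No

Total = 70 < 140: not provided.
Roommate 1 (pledges 0, payoff 0): pledging 70 → total 140, payoff 68. Profitable deviation.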